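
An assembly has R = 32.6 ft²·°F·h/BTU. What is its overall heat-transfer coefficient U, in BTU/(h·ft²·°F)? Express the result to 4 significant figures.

0.03067 BTU/(h·ft²·°F)

U = 1/R = 1/32.6 = 0.030675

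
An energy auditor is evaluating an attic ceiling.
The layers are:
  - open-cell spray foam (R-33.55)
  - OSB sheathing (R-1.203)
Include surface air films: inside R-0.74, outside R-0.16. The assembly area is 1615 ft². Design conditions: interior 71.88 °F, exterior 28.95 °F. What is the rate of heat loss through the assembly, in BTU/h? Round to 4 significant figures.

1945 BTU/h

R_total = 0.74 + 33.55 + 1.203 + 0.16 = 35.653 ft²·°F·h/BTU
Q = A·ΔT/R = 1615 × (71.88 − 28.95) / 35.653 = 1944.6 BTU/h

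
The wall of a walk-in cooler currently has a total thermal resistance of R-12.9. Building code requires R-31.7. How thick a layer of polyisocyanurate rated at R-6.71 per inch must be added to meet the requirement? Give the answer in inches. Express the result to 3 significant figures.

ΔR = 31.7 − 12.9 = 18.8 ft²·°F·h/BTU
L = ΔR / (R/in) = 18.8/6.71 = 2.802 in

2.80 in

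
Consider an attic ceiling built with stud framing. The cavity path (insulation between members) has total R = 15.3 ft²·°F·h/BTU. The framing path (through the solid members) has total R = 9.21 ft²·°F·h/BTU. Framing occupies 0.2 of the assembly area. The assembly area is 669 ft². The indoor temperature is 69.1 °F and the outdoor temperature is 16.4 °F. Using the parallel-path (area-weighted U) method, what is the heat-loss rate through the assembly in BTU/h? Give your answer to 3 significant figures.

U_eff = 0.8/15.3 + 0.2/9.21 = 0.05229 + 0.02172 = 0.074
R_eff = 1/U_eff = 13.51 ft²·°F·h/BTU
Q = 669 × (69.1 − 16.4) / 13.51 = 2609 BTU/h

2610 BTU/h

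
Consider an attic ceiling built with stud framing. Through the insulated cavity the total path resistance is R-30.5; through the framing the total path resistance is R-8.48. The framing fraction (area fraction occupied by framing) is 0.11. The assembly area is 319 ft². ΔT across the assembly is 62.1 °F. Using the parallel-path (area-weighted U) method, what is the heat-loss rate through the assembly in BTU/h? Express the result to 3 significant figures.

U_eff = 0.89/30.5 + 0.11/8.48 = 0.02918 + 0.01297 = 0.04215
R_eff = 1/U_eff = 23.72 ft²·°F·h/BTU
Q = 319 × 62.1 / 23.72 = 835 BTU/h

835 BTU/h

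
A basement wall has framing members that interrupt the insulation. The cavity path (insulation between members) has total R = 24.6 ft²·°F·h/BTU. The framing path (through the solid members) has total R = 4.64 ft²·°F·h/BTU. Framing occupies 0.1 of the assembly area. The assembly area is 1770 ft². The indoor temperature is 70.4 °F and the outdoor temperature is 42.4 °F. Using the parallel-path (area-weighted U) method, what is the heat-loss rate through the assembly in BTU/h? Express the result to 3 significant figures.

2880 BTU/h

U_eff = 0.9/24.6 + 0.1/4.64 = 0.03659 + 0.02155 = 0.05814
R_eff = 1/U_eff = 17.2 ft²·°F·h/BTU
Q = 1770 × (70.4 − 42.4) / 17.2 = 2881 BTU/h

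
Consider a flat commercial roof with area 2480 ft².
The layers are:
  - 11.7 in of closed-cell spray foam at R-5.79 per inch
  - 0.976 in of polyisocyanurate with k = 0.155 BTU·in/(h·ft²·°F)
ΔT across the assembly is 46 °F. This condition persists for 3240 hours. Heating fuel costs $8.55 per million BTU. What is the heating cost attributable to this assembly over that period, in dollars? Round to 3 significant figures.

11.7 × 5.79 = 67.74
0.976/0.155 = 6.297
R_total = 67.74 + 6.297 = 74.04 ft²·°F·h/BTU
Q = 2480 × 46 / 74.04 = 1541 BTU/h
E = 1541 × 3240 = 4992000 BTU
Cost = 4992000/10⁶ × 8.55 = $42.68

42.7 dollars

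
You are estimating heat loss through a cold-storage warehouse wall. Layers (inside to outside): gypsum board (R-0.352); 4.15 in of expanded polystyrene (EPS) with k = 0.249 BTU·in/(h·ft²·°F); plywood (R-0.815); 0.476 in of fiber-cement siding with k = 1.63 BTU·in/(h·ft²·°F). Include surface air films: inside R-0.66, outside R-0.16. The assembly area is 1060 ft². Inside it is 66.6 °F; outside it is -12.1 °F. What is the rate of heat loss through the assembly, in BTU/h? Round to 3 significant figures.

4.15/0.249 = 16.67
0.476/1.63 = 0.292
R_total = 0.66 + 0.352 + 16.67 + 0.815 + 0.292 + 0.16 = 18.95 ft²·°F·h/BTU
Q = A·ΔT/R = 1060 × (66.6 − (-12.1)) / 18.95 = 4403 BTU/h

4400 BTU/h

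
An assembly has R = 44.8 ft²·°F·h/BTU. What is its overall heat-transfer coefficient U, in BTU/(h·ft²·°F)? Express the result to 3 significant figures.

0.0223 BTU/(h·ft²·°F)

U = 1/R = 1/44.8 = 0.02232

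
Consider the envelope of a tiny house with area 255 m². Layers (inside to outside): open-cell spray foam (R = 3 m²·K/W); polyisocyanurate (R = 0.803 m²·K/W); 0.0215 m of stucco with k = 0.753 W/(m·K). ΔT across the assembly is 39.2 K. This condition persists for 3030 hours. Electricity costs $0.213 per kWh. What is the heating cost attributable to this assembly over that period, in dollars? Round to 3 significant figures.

1680 dollars

0.0215/0.753 = 0.02855
R_total = 3 + 0.803 + 0.02855 = 3.832 m²·K/W
Q = 255 × 39.2 / 3.832 = 2609 W
E = 2609 W × 3030 h / 1000 = 7905 kWh
Cost = 7905 × 0.213 = $1684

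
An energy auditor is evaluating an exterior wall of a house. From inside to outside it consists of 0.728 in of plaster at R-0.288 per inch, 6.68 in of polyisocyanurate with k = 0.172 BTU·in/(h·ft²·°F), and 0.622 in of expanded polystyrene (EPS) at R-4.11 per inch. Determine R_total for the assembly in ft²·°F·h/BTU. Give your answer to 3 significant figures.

41.6 ft²·°F·h/BTU

0.728 × 0.288 = 0.2097
6.68/0.172 = 38.84
0.622 × 4.11 = 2.556
R_total = 0.2097 + 38.84 + 2.556 = 41.6 ft²·°F·h/BTU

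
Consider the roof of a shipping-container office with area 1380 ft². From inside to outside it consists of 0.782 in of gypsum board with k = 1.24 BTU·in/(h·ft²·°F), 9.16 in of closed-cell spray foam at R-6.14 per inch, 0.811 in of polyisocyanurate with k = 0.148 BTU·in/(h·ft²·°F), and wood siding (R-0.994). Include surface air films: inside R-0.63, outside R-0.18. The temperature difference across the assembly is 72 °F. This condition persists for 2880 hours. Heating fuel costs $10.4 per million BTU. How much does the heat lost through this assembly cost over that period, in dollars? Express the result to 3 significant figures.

46.4 dollars

0.782/1.24 = 0.6306
9.16 × 6.14 = 56.24
0.811/0.148 = 5.48
R_total = 0.63 + 0.6306 + 56.24 + 5.48 + 0.994 + 0.18 = 64.16 ft²·°F·h/BTU
Q = 1380 × 72 / 64.16 = 1549 BTU/h
E = 1549 × 2880 = 4460000 BTU
Cost = 4460000/10⁶ × 10.4 = $46.39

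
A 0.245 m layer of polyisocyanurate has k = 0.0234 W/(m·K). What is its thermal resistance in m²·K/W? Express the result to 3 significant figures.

10.5 m²·K/W

R = L/k = 0.245/0.0234 = 10.47 m²·K/W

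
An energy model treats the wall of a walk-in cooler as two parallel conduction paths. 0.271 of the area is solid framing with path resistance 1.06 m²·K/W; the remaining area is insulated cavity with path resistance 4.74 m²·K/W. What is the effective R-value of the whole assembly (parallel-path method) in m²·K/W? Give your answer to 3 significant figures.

U_eff = 0.729/4.74 + 0.271/1.06 = 0.1538 + 0.2557 = 0.4095
R_eff = 1/U_eff = 2.442 m²·K/W

2.44 m²·K/W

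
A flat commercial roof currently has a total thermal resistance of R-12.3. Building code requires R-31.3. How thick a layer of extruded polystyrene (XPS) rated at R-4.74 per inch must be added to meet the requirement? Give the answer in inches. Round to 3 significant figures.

4.01 in

ΔR = 31.3 − 12.3 = 19 ft²·°F·h/BTU
L = ΔR / (R/in) = 19/4.74 = 4.008 in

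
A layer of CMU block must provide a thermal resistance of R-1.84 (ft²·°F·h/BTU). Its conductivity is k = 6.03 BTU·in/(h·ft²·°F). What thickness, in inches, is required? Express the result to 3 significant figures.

11.1 in

L = R × k = 1.84 × 6.03 = 11.1 in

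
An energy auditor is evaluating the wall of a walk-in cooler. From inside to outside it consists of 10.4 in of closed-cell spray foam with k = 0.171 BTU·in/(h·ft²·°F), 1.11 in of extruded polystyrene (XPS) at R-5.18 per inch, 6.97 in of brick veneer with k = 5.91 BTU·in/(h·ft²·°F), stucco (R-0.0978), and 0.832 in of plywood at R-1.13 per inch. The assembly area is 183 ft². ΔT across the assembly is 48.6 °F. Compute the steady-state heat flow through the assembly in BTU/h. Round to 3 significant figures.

10.4/0.171 = 60.82
1.11 × 5.18 = 5.75
6.97/5.91 = 1.179
0.832 × 1.13 = 0.9402
R_total = 60.82 + 5.75 + 1.179 + 0.0978 + 0.9402 = 68.79 ft²·°F·h/BTU
Q = A·ΔT/R = 183 × 48.6 / 68.79 = 129.3 BTU/h

129 BTU/h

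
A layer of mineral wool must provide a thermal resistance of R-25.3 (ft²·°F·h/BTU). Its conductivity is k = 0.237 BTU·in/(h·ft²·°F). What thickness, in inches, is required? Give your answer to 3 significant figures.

L = R × k = 25.3 × 0.237 = 5.996 in

6.00 in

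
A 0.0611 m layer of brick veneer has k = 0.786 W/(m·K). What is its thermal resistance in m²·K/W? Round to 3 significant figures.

0.0777 m²·K/W

R = L/k = 0.0611/0.786 = 0.07774 m²·K/W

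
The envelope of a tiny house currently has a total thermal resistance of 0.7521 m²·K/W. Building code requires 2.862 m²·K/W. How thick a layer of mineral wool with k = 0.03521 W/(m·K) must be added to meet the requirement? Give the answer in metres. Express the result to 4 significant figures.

ΔR = 2.862 − 0.7521 = 2.1099 m²·K/W
L = ΔR × k = 2.1099 × 0.03521 = 0.07429 m

0.07429 m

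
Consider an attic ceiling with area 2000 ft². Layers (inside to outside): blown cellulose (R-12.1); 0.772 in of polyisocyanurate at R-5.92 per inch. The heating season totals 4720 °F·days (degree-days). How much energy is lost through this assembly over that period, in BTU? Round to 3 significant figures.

0.772 × 5.92 = 4.57
R_total = 12.1 + 4.57 = 16.67 ft²·°F·h/BTU
E = A × HDD × 24 / R = 2000 × 4720 × 24 / 16.67 = 13590000 BTU

13600000 BTU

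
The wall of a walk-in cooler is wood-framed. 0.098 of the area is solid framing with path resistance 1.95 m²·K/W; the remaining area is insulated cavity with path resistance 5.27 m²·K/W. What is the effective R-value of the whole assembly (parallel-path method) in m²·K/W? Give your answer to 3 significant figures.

U_eff = 0.902/5.27 + 0.098/1.95 = 0.1712 + 0.05026 = 0.2214
R_eff = 1/U_eff = 4.516 m²·K/W

4.52 m²·K/W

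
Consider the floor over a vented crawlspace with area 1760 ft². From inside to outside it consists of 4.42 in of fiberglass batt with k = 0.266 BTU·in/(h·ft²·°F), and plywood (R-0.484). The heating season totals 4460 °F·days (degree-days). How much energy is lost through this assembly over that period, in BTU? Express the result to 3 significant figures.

4.42/0.266 = 16.62
R_total = 16.62 + 0.484 = 17.1 ft²·°F·h/BTU
E = A × HDD × 24 / R = 1760 × 4460 × 24 / 17.1 = 11020000 BTU

11000000 BTU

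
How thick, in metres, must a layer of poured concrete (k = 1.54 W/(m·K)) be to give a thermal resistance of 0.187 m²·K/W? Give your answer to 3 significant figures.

0.288 m

L = R·k = 0.187 × 1.54 = 0.288 m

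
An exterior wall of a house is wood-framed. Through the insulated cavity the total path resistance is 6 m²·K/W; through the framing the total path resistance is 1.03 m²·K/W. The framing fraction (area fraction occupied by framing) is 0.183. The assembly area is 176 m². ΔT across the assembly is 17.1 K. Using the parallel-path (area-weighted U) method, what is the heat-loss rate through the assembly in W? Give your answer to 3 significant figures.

945 W

U_eff = 0.817/6 + 0.183/1.03 = 0.1362 + 0.1777 = 0.3138
R_eff = 1/U_eff = 3.186 m²·K/W
Q = 176 × 17.1 / 3.186 = 944.5 W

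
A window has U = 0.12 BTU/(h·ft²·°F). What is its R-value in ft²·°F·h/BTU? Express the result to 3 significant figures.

8.33 ft²·°F·h/BTU

R = 1/U = 1/0.12 = 8.333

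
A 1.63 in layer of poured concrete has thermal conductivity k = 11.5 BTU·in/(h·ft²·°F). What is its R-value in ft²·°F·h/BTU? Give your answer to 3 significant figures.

0.142 ft²·°F·h/BTU

R = L/k = 1.63/11.5 = 0.1417 ft²·°F·h/BTU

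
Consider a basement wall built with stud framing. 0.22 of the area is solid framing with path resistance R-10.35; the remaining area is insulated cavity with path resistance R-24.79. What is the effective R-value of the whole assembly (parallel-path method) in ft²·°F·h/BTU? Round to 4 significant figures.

U_eff = 0.78/24.79 + 0.22/10.35 = 0.031464 + 0.021256 = 0.05272
R_eff = 1/U_eff = 18.968 ft²·°F·h/BTU

18.97 ft²·°F·h/BTU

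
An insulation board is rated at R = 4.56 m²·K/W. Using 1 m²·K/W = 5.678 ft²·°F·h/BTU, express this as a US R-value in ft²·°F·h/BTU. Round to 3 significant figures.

R_US = 4.56 × 5.678 = 25.89

25.9 ft²·°F·h/BTU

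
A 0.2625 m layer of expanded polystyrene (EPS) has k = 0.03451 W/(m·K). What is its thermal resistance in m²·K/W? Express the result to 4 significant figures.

R = L/k = 0.2625/0.03451 = 7.6065 m²·K/W

7.606 m²·K/W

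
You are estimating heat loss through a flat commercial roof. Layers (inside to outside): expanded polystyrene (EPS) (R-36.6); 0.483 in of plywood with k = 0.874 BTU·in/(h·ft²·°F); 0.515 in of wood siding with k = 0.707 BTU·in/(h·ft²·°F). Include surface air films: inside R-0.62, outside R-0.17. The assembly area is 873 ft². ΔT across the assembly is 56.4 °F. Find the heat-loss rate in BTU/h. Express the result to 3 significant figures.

0.483/0.874 = 0.5526
0.515/0.707 = 0.7284
R_total = 0.62 + 36.6 + 0.5526 + 0.7284 + 0.17 = 38.67 ft²·°F·h/BTU
Q = A·ΔT/R = 873 × 56.4 / 38.67 = 1273 BTU/h

1270 BTU/h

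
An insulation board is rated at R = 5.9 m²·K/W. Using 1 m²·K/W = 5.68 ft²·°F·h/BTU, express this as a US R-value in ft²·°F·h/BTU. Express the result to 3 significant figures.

33.5 ft²·°F·h/BTU

R_US = 5.9 × 5.68 = 33.51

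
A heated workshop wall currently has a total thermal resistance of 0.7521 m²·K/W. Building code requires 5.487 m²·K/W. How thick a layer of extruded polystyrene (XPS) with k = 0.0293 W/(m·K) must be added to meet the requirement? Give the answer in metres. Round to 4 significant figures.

ΔR = 5.487 − 0.7521 = 4.7349 m²·K/W
L = ΔR × k = 4.7349 × 0.0293 = 0.13873 m

0.1387 m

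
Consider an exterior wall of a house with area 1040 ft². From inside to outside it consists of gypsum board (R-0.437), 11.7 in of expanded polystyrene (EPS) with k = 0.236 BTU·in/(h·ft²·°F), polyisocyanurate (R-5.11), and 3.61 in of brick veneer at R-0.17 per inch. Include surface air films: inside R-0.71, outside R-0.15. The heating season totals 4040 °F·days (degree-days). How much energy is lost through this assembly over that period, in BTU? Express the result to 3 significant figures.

11.7/0.236 = 49.58
3.61 × 0.17 = 0.6137
R_total = 0.71 + 0.437 + 49.58 + 5.11 + 0.6137 + 0.15 = 56.6 ft²·°F·h/BTU
E = A × HDD × 24 / R = 1040 × 4040 × 24 / 56.6 = 1782000 BTU

1780000 BTU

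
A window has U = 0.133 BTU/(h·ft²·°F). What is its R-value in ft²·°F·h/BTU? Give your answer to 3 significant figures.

R = 1/U = 1/0.133 = 7.519

7.52 ft²·°F·h/BTU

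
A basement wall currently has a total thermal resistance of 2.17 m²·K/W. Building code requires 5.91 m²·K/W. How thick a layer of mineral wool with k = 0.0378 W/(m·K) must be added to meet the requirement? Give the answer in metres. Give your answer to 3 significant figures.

0.141 m

ΔR = 5.91 − 2.17 = 3.74 m²·K/W
L = ΔR × k = 3.74 × 0.0378 = 0.1414 m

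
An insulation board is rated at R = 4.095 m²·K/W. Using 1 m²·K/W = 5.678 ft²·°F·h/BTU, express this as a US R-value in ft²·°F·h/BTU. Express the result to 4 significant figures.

23.25 ft²·°F·h/BTU

R_US = 4.095 × 5.678 = 23.251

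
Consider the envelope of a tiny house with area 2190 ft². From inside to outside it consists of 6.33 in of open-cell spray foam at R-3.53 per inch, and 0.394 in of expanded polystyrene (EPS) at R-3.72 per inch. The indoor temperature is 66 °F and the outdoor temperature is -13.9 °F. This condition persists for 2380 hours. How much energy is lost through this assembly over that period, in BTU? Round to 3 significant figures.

6.33 × 3.53 = 22.34
0.394 × 3.72 = 1.466
R_total = 22.34 + 1.466 = 23.81 ft²·°F·h/BTU
Q = 2190 × (66 − (-13.9)) / 23.81 = 7349 BTU/h
E = 7349 × 2380 = 17490000 BTU

17500000 BTU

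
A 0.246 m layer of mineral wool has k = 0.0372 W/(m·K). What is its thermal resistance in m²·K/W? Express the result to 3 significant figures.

R = L/k = 0.246/0.0372 = 6.613 m²·K/W

6.61 m²·K/W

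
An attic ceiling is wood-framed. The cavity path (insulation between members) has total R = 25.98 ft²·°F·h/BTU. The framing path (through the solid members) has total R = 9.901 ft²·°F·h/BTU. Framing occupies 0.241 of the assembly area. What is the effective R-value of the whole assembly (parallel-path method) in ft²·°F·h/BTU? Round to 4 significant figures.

U_eff = 0.759/25.98 + 0.241/9.901 = 0.029215 + 0.024341 = 0.053556
R_eff = 1/U_eff = 18.672 ft²·°F·h/BTU

18.67 ft²·°F·h/BTU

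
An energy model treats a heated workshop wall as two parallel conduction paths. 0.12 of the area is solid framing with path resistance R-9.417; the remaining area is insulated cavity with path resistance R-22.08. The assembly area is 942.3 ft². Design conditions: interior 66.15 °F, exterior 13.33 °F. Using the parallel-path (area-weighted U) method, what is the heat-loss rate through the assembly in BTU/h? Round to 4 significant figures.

U_eff = 0.88/22.08 + 0.12/9.417 = 0.039855 + 0.012743 = 0.052598
R_eff = 1/U_eff = 19.012 ft²·°F·h/BTU
Q = 942.3 × (66.15 − 13.33) / 19.012 = 2617.9 BTU/h

2618 BTU/h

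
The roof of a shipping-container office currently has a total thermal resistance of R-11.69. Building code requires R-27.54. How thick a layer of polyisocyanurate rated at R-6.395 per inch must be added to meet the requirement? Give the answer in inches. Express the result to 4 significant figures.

2.478 in

ΔR = 27.54 − 11.69 = 15.85 ft²·°F·h/BTU
L = ΔR / (R/in) = 15.85/6.395 = 2.4785 in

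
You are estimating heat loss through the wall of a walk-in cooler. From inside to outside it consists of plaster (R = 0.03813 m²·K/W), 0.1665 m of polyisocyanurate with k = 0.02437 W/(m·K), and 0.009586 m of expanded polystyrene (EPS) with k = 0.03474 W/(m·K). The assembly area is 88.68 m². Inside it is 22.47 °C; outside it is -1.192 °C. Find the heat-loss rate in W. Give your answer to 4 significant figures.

0.1665/0.02437 = 6.8322
0.009586/0.03474 = 0.27594
R_total = 0.03813 + 6.8322 + 0.27594 = 7.1462 m²·K/W
Q = A·ΔT/R = 88.68 × (22.47 − (-1.192)) / 7.1462 = 293.63 W

293.6 W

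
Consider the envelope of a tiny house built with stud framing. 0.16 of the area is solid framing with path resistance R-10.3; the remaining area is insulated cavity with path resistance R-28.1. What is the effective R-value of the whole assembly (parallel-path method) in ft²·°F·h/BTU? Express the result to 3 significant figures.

22.0 ft²·°F·h/BTU

U_eff = 0.84/28.1 + 0.16/10.3 = 0.02989 + 0.01553 = 0.04543
R_eff = 1/U_eff = 22.01 ft²·°F·h/BTU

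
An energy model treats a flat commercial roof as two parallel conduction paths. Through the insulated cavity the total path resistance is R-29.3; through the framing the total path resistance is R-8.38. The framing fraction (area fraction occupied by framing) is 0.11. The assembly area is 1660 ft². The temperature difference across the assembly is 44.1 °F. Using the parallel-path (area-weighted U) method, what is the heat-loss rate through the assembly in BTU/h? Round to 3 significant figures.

3180 BTU/h

U_eff = 0.89/29.3 + 0.11/8.38 = 0.03038 + 0.01313 = 0.0435
R_eff = 1/U_eff = 22.99 ft²·°F·h/BTU
Q = 1660 × 44.1 / 22.99 = 3185 BTU/h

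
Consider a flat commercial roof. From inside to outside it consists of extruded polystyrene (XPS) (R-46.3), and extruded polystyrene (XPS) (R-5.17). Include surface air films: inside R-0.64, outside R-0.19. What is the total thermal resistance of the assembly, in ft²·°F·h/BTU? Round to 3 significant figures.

52.3 ft²·°F·h/BTU

R_total = 0.64 + 46.3 + 5.17 + 0.19 = 52.3 ft²·°F·h/BTU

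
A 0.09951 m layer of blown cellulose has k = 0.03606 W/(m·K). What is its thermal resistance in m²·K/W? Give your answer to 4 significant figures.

2.760 m²·K/W

R = L/k = 0.09951/0.03606 = 2.7596 m²·K/W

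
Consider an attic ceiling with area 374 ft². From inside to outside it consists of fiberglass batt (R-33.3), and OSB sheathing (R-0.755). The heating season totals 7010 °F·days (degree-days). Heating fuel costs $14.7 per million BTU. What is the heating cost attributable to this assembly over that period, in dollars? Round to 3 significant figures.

27.2 dollars

R_total = 33.3 + 0.755 = 34.05 ft²·°F·h/BTU
E = A × HDD × 24 / R = 374 × 7010 × 24 / 34.05 = 1848000 BTU
Cost = 1848000/10⁶ × 14.7 = $27.16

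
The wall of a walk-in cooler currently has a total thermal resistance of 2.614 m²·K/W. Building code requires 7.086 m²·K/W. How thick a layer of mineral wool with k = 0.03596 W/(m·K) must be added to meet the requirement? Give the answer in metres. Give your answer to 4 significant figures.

ΔR = 7.086 − 2.614 = 4.472 m²·K/W
L = ΔR × k = 4.472 × 0.03596 = 0.16081 m

0.1608 m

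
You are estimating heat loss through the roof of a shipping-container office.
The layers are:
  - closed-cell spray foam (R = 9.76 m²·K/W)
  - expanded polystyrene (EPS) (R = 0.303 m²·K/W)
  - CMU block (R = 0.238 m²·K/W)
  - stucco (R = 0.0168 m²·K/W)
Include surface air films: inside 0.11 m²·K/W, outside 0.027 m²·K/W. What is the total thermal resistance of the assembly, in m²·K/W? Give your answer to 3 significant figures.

10.5 m²·K/W

R_total = 0.11 + 9.76 + 0.303 + 0.238 + 0.0168 + 0.027 = 10.45 m²·K/W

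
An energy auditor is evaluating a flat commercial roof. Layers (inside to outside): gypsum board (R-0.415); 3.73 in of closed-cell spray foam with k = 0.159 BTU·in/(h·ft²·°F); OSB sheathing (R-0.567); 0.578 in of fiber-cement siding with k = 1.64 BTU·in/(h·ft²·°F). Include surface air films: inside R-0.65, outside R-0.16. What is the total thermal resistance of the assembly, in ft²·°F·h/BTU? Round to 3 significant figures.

25.6 ft²·°F·h/BTU

3.73/0.159 = 23.46
0.578/1.64 = 0.3524
R_total = 0.65 + 0.415 + 23.46 + 0.567 + 0.3524 + 0.16 = 25.6 ft²·°F·h/BTU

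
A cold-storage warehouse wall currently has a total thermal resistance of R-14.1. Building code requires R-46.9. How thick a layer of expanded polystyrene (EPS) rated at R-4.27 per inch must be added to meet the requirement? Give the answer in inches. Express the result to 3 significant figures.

7.68 in

ΔR = 46.9 − 14.1 = 32.8 ft²·°F·h/BTU
L = ΔR / (R/in) = 32.8/4.27 = 7.681 in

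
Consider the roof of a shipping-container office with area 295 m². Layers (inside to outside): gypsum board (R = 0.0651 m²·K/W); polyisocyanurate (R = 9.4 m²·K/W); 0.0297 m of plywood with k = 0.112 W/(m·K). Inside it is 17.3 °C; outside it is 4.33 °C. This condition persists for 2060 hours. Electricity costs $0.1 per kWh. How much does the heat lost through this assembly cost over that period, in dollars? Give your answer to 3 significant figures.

81.0 dollars

0.0297/0.112 = 0.2652
R_total = 0.0651 + 9.4 + 0.2652 = 9.73 m²·K/W
Q = 295 × (17.3 − 4.33) / 9.73 = 393.2 W
E = 393.2 W × 2060 h / 1000 = 810 kWh
Cost = 810 × 0.1 = $81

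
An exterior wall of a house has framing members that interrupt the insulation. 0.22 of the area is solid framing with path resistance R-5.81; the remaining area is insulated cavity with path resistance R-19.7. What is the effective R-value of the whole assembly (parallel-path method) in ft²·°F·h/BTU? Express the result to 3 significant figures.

U_eff = 0.78/19.7 + 0.22/5.81 = 0.03959 + 0.03787 = 0.07746
R_eff = 1/U_eff = 12.91 ft²·°F·h/BTU

12.9 ft²·°F·h/BTU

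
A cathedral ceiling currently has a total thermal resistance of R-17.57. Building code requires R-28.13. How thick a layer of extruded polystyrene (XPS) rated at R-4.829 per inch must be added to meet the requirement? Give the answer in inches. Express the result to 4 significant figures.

ΔR = 28.13 − 17.57 = 10.56 ft²·°F·h/BTU
L = ΔR / (R/in) = 10.56/4.829 = 2.1868 in

2.187 in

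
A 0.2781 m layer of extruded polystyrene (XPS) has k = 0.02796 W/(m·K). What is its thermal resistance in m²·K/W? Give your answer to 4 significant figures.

R = L/k = 0.2781/0.02796 = 9.9464 m²·K/W

9.946 m²·K/W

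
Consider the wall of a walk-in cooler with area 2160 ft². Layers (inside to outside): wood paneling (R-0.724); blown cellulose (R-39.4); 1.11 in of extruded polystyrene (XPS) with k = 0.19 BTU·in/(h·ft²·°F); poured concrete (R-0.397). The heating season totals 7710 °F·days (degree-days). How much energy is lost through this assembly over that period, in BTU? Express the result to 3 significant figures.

1.11/0.19 = 5.842
R_total = 0.724 + 39.4 + 5.842 + 0.397 = 46.36 ft²·°F·h/BTU
E = A × HDD × 24 / R = 2160 × 7710 × 24 / 46.36 = 8621000 BTU

8620000 BTU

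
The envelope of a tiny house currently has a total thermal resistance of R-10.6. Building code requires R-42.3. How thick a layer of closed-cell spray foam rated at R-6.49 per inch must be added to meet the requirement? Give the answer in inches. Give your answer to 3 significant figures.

ΔR = 42.3 − 10.6 = 31.7 ft²·°F·h/BTU
L = ΔR / (R/in) = 31.7/6.49 = 4.884 in

4.88 in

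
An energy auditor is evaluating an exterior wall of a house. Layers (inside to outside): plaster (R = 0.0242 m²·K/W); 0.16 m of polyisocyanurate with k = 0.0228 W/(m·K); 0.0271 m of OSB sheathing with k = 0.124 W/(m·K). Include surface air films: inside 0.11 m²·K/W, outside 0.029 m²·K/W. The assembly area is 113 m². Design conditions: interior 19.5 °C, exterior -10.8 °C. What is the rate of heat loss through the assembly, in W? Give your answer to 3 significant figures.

463 W

0.16/0.0228 = 7.018
0.0271/0.124 = 0.2185
R_total = 0.11 + 0.0242 + 7.018 + 0.2185 + 0.029 = 7.399 m²·K/W
Q = A·ΔT/R = 113 × (19.5 − (-10.8)) / 7.399 = 462.7 W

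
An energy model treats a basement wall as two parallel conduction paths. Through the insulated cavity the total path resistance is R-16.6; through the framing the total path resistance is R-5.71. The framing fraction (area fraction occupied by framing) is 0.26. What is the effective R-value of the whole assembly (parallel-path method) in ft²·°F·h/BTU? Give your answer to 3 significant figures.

U_eff = 0.74/16.6 + 0.26/5.71 = 0.04458 + 0.04553 = 0.09011
R_eff = 1/U_eff = 11.1 ft²·°F·h/BTU

11.1 ft²·°F·h/BTU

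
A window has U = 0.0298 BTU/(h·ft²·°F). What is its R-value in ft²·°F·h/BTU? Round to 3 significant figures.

R = 1/U = 1/0.0298 = 33.56

33.6 ft²·°F·h/BTU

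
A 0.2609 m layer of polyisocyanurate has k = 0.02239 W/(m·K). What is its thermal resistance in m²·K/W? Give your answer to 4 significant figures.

11.65 m²·K/W

R = L/k = 0.2609/0.02239 = 11.653 m²·K/W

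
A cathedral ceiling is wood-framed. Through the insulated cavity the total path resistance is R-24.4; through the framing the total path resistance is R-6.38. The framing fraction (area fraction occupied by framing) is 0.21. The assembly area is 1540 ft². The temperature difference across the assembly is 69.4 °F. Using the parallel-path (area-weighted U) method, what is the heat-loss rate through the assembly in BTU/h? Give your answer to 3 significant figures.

U_eff = 0.79/24.4 + 0.21/6.38 = 0.03238 + 0.03292 = 0.06529
R_eff = 1/U_eff = 15.32 ft²·°F·h/BTU
Q = 1540 × 69.4 / 15.32 = 6978 BTU/h

6980 BTU/h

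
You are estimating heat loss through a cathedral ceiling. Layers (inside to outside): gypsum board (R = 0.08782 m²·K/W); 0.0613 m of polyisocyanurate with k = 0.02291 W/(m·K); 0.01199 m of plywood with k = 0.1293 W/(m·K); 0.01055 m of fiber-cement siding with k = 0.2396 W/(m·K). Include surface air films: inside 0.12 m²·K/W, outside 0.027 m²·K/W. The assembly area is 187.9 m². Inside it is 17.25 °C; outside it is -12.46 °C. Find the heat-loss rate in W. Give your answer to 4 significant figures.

1832 W

0.0613/0.02291 = 2.6757
0.01199/0.1293 = 0.09273
0.01055/0.2396 = 0.044032
R_total = 0.12 + 0.08782 + 2.6757 + 0.09273 + 0.044032 + 0.027 = 3.0473 m²·K/W
Q = A·ΔT/R = 187.9 × (17.25 − (-12.46)) / 3.0473 = 1832 W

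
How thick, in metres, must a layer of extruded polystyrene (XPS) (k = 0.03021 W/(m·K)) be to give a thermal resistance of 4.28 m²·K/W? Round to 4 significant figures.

0.1293 m

L = R·k = 4.28 × 0.03021 = 0.1293 m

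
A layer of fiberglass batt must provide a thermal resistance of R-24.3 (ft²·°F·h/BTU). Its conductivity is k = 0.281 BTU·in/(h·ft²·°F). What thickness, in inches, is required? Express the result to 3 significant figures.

6.83 in

L = R × k = 24.3 × 0.281 = 6.828 in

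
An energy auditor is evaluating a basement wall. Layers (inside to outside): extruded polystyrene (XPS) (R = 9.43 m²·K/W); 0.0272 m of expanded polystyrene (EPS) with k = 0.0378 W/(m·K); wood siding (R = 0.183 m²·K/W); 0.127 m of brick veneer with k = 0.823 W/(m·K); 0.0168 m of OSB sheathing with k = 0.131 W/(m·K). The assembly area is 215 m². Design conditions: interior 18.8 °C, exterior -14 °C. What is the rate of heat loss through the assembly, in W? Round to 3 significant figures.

664 W

0.0272/0.0378 = 0.7196
0.127/0.823 = 0.1543
0.0168/0.131 = 0.1282
R_total = 9.43 + 0.7196 + 0.183 + 0.1543 + 0.1282 = 10.62 m²·K/W
Q = A·ΔT/R = 215 × (18.8 − (-14)) / 10.62 = 664.3 W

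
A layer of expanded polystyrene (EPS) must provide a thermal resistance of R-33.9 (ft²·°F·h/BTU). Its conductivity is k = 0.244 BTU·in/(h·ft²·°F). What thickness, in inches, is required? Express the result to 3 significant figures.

8.27 in

L = R × k = 33.9 × 0.244 = 8.272 in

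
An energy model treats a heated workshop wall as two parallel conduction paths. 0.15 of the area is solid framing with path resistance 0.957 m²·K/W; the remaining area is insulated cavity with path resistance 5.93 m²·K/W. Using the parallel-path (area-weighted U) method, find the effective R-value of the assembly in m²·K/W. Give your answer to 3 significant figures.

3.33 m²·K/W

U_eff = 0.85/5.93 + 0.15/0.957 = 0.1433 + 0.1567 = 0.3001
R_eff = 1/U_eff = 3.332 m²·K/W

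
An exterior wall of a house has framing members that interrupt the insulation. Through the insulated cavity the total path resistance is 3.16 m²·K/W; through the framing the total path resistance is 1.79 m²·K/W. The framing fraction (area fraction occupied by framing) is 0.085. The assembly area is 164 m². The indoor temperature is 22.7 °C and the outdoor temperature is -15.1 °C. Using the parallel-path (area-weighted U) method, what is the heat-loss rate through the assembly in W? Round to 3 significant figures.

2090 W

U_eff = 0.915/3.16 + 0.085/1.79 = 0.2896 + 0.04749 = 0.337
R_eff = 1/U_eff = 2.967 m²·K/W
Q = 164 × (22.7 − (-15.1)) / 2.967 = 2089 W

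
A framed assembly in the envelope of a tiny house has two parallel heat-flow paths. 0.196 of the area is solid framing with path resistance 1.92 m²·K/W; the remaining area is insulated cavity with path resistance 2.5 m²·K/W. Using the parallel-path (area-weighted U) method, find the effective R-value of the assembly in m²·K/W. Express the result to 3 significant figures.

U_eff = 0.804/2.5 + 0.196/1.92 = 0.3216 + 0.1021 = 0.4237
R_eff = 1/U_eff = 2.36 m²·K/W

2.36 m²·K/W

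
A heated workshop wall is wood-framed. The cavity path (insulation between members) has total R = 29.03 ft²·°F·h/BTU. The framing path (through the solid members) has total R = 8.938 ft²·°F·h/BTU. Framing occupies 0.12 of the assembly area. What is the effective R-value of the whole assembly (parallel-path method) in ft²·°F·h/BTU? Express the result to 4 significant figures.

U_eff = 0.88/29.03 + 0.12/8.938 = 0.030313 + 0.013426 = 0.043739
R_eff = 1/U_eff = 22.863 ft²·°F·h/BTU

22.86 ft²·°F·h/BTU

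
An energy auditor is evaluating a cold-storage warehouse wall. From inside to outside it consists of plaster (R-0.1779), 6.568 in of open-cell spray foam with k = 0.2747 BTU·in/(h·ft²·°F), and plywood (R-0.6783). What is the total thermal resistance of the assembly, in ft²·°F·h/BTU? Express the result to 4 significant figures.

6.568/0.2747 = 23.91
R_total = 0.1779 + 23.91 + 0.6783 = 24.766 ft²·°F·h/BTU

24.77 ft²·°F·h/BTU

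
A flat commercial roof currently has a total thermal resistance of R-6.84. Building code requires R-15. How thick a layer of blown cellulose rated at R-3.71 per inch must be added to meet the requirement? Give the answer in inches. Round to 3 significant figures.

ΔR = 15 − 6.84 = 8.16 ft²·°F·h/BTU
L = ΔR / (R/in) = 8.16/3.71 = 2.199 in

2.20 in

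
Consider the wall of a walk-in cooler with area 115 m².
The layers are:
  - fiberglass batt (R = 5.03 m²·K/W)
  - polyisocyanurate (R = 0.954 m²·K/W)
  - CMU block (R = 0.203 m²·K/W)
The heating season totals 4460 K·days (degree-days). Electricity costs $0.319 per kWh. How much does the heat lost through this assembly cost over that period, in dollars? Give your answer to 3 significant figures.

635 dollars

R_total = 5.03 + 0.954 + 0.203 = 6.187 m²·K/W
E = A × HDD × 24 / R / 1000 = 115 × 4460 × 24 / 6.187 / 1000 = 1990 kWh
Cost = 1990 × 0.319 = $634.7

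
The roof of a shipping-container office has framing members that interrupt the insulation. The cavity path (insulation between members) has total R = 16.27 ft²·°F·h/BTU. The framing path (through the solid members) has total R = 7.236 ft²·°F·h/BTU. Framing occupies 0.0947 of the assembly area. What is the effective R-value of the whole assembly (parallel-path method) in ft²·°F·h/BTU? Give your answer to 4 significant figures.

14.55 ft²·°F·h/BTU

U_eff = 0.9053/16.27 + 0.0947/7.236 = 0.055642 + 0.013087 = 0.06873
R_eff = 1/U_eff = 14.55 ft²·°F·h/BTU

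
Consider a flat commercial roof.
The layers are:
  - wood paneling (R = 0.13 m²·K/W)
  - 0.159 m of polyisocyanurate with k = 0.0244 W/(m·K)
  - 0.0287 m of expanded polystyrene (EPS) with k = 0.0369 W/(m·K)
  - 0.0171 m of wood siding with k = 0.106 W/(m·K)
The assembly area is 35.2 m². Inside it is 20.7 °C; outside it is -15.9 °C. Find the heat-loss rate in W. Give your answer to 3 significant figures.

0.159/0.0244 = 6.516
0.0287/0.0369 = 0.7778
0.0171/0.106 = 0.1613
R_total = 0.13 + 6.516 + 0.7778 + 0.1613 = 7.585 m²·K/W
Q = A·ΔT/R = 35.2 × (20.7 − (-15.9)) / 7.585 = 169.8 W

170 W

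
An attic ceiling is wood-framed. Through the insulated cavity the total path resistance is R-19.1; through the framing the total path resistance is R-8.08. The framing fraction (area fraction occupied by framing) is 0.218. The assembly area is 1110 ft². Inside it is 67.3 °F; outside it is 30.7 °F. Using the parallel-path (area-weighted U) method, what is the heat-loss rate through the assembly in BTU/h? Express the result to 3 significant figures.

2760 BTU/h

U_eff = 0.782/19.1 + 0.218/8.08 = 0.04094 + 0.02698 = 0.06792
R_eff = 1/U_eff = 14.72 ft²·°F·h/BTU
Q = 1110 × (67.3 − 30.7) / 14.72 = 2759 BTU/h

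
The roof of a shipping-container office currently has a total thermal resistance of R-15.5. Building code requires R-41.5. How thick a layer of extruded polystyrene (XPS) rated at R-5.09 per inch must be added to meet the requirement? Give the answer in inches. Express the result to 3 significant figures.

ΔR = 41.5 − 15.5 = 26 ft²·°F·h/BTU
L = ΔR / (R/in) = 26/5.09 = 5.108 in

5.11 in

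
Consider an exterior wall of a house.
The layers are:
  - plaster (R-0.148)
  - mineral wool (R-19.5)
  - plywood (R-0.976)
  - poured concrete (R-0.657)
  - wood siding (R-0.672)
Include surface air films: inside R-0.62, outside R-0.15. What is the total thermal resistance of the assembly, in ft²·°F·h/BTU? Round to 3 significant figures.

R_total = 0.62 + 0.148 + 19.5 + 0.976 + 0.657 + 0.672 + 0.15 = 22.72 ft²·°F·h/BTU

22.7 ft²·°F·h/BTU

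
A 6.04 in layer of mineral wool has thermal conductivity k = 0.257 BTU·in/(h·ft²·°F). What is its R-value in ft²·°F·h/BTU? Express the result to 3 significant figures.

R = L/k = 6.04/0.257 = 23.5 ft²·°F·h/BTU

23.5 ft²·°F·h/BTU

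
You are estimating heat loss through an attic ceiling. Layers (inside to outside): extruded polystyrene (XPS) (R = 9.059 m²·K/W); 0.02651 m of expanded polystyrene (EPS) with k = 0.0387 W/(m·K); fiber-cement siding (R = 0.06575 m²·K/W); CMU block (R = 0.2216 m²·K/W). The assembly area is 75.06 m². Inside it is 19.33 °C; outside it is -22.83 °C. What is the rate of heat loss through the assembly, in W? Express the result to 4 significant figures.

0.02651/0.0387 = 0.68501
R_total = 9.059 + 0.68501 + 0.06575 + 0.2216 = 10.031 m²·K/W
Q = A·ΔT/R = 75.06 × (19.33 − (-22.83)) / 10.031 = 315.46 W

315.5 W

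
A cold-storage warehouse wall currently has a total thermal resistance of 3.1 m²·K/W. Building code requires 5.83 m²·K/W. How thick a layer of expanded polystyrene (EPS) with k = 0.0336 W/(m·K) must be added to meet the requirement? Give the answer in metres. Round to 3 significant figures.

ΔR = 5.83 − 3.1 = 2.73 m²·K/W
L = ΔR × k = 2.73 × 0.0336 = 0.09173 m

0.0917 m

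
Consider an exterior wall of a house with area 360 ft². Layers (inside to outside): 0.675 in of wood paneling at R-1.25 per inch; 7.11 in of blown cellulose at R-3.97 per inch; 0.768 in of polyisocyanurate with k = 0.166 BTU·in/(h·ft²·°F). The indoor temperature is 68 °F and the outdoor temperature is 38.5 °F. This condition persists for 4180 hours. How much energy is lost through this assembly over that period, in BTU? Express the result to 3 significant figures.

1320000 BTU

0.675 × 1.25 = 0.8438
7.11 × 3.97 = 28.23
0.768/0.166 = 4.627
R_total = 0.8438 + 28.23 + 4.627 = 33.7 ft²·°F·h/BTU
Q = 360 × (68 − 38.5) / 33.7 = 315.2 BTU/h
E = 315.2 × 4180 = 1317000 BTU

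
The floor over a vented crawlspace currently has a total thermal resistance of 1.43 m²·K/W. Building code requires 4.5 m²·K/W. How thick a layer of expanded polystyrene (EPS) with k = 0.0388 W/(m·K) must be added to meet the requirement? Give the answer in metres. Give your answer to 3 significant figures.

0.119 m

ΔR = 4.5 − 1.43 = 3.07 m²·K/W
L = ΔR × k = 3.07 × 0.0388 = 0.1191 m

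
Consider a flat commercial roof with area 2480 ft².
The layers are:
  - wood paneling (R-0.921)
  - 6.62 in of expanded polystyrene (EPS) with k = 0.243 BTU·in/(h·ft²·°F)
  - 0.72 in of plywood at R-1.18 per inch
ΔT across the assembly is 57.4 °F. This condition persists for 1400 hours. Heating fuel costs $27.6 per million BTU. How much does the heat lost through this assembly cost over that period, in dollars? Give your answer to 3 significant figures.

190 dollars

6.62/0.243 = 27.24
0.72 × 1.18 = 0.8496
R_total = 0.921 + 27.24 + 0.8496 = 29.01 ft²·°F·h/BTU
Q = 2480 × 57.4 / 29.01 = 4906 BTU/h
E = 4906 × 1400 = 6869000 BTU
Cost = 6869000/10⁶ × 27.6 = $189.6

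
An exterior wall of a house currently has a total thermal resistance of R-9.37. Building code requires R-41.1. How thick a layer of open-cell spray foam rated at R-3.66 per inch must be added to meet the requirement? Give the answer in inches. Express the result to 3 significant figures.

8.67 in

ΔR = 41.1 − 9.37 = 31.73 ft²·°F·h/BTU
L = ΔR / (R/in) = 31.73/3.66 = 8.669 in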